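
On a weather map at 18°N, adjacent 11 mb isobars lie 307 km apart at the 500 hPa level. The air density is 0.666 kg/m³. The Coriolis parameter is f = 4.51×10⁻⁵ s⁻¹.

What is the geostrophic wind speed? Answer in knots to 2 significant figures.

Pressure gradient: |∂P/∂n| = 1100 Pa / 307000 m = 3.58×10⁻³ Pa/m
Geostrophic balance (pressure-gradient force = Coriolis force):
V_g = (1/(fρ)) |∂P/∂n| = 3.58×10⁻³ / (4.51×10⁻⁵ × 0.666) = 119 m/s
Converting: 119 m/s × 1.944 = 230 knots

230 knots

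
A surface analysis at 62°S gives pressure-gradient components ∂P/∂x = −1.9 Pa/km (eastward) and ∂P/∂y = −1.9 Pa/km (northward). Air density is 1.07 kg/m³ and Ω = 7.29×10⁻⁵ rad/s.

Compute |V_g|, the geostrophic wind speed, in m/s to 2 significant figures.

20 m/s

Coriolis parameter at 62°S:
f = 2Ω sin φ = 2 × 7.29×10⁻⁵ × sin 62° = 1.29×10⁻⁴ s⁻¹
In the Southern Hemisphere f is negative: f = −1.29×10⁻⁴ s⁻¹.
Component geostrophic relations (x east, y north):
u_g = −(1/(fρ)) ∂P/∂y,  v_g = (1/(fρ)) ∂P/∂x
u_g = −(−1.9×10⁻³)/(−1.29×10⁻⁴ × 1.07) = −13.8 m/s;  v_g = (−1.9×10⁻³)/(−1.29×10⁻⁴ × 1.07) = 13.8 m/s
|V_g| = √(u_g² + v_g²) = 19.5 m/s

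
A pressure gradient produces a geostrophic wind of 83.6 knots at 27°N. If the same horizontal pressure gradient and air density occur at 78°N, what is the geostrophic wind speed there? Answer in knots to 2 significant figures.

39 knots

With the same pressure gradient and density, V_g ∝ 1/f ∝ 1/sin φ.
V₂ = V₁ · sin φ₁ / sin φ₂ = 83.6 × sin 27° / sin 78°
V₂ = 83.6 × 0.4540/0.9781 = 39 knots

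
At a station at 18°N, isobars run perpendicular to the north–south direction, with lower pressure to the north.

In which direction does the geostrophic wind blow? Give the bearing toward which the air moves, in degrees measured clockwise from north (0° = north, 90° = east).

090°

The pressure-gradient force points toward the north (bearing 000°).
Geostrophic balance: in the Northern Hemisphere the Coriolis force deflects motion to the right, so the geostrophic wind blows 90° to the right of the pressure-gradient force (low pressure on the left).
Rotating 000° by 90° clockwise gives 090° — the wind blows toward the east.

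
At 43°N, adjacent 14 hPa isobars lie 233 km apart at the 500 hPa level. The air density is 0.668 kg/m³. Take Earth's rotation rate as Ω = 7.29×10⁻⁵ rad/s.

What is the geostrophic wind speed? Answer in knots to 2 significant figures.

180 knots

Coriolis parameter at 43°N:
f = 2Ω sin φ = 2 × 7.29×10⁻⁵ × sin 43° = 9.94×10⁻⁵ s⁻¹
Pressure gradient: |∂P/∂n| = 1400 Pa / 233000 m = 6.01×10⁻³ Pa/m
Geostrophic balance (pressure-gradient force = Coriolis force):
V_g = (1/(fρ)) |∂P/∂n| = 6.01×10⁻³ / (9.94×10⁻⁵ × 0.668) = 90.5 m/s
Converting: 90.5 m/s × 1.944 = 180 knots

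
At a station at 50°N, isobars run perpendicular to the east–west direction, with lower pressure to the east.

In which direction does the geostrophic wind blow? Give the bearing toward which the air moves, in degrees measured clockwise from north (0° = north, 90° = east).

The pressure-gradient force points toward the east (bearing 090°).
Geostrophic balance: in the Northern Hemisphere the Coriolis force deflects motion to the right, so the geostrophic wind blows 90° to the right of the pressure-gradient force (low pressure on the left).
Rotating 090° by 90° clockwise gives 180° — the wind blows toward the south.

180°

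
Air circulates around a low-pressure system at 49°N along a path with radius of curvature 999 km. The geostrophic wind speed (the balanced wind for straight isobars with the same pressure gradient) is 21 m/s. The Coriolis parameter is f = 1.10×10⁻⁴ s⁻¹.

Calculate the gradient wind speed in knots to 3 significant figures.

Around a low, centrifugal force acts outward with Coriolis, so pressure-gradient force balances both:
(1/ρ)|∂P/∂n| = fV + V²/R  →  V² + fR·V − fR·V_g = 0
With fR = 1.10×10⁻⁴ × 999×10³ m = 110 m/s:
V = [−fR + √((fR)² + 4 fR V_g)]/2 = [−110 + √(110² + 4×110×21)]/2 = 18 m/s
Subgeostrophic (V < V_g = 21 m/s), as expected around a low.
Converting: 18 m/s × 1.944 = 35.1 knots

35.1 knots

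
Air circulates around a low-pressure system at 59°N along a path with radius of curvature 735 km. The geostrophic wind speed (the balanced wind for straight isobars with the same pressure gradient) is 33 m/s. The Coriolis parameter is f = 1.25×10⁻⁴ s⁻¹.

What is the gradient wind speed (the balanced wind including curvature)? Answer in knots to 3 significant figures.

Around a low, centrifugal force acts outward with Coriolis, so pressure-gradient force balances both:
(1/ρ)|∂P/∂n| = fV + V²/R  →  V² + fR·V − fR·V_g = 0
With fR = 1.25×10⁻⁴ × 735×10³ m = 91.9 m/s:
V = [−fR + √((fR)² + 4 fR V_g)]/2 = [−91.9 + √(91.9² + 4×91.9×33)]/2 = 25.8 m/s
Subgeostrophic (V < V_g = 33 m/s), as expected around a low.
Converting: 25.8 m/s × 1.944 = 50.1 knots

50.1 knots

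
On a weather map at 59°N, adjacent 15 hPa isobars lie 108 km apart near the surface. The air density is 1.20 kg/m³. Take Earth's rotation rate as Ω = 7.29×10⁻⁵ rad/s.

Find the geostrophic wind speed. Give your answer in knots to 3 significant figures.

180 knots

Coriolis parameter at 59°N:
f = 2Ω sin φ = 2 × 7.29×10⁻⁵ × sin 59° = 1.25×10⁻⁴ s⁻¹
Pressure gradient: |∂P/∂n| = 1500 Pa / 108000 m = 1.39×10⁻² Pa/m
Geostrophic balance (pressure-gradient force = Coriolis force):
V_g = (1/(fρ)) |∂P/∂n| = 1.39×10⁻² / (1.25×10⁻⁴ × 1.20) = 92.6 m/s
Converting: 92.6 m/s × 1.944 = 180 knots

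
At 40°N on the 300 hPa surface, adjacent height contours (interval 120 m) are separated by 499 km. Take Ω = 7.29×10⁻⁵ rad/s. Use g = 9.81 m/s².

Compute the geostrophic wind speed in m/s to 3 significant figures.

25.2 m/s

Coriolis parameter at 40°N:
f = 2Ω sin φ = 2 × 7.29×10⁻⁵ × sin 40° = 9.37×10⁻⁵ s⁻¹
Height gradient: |∂Z/∂n| = 120 m / 499000 m = 2.40×10⁻⁴
On a pressure surface, geostrophic balance gives V_g = (g/f)|∂Z/∂n|:
V_g = 9.81 × 2.40×10⁻⁴ / 9.37×10⁻⁵ = 25.2 m/s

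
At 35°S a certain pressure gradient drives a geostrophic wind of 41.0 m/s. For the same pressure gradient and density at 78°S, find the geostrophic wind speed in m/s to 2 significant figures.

With the same pressure gradient and density, V_g ∝ 1/f ∝ 1/sin φ.
V₂ = V₁ · sin φ₁ / sin φ₂ = 41.0 × sin 35° / sin 78°
V₂ = 41.0 × 0.5736/0.9781 = 24 m/s

24 m/s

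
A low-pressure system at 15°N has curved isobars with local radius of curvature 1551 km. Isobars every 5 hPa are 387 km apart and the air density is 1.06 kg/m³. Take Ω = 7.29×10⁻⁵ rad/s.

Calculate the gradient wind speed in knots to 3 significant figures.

Coriolis parameter at 15°N:
f = 2Ω sin φ = 2 × 7.29×10⁻⁵ × sin 15° = 3.77×10⁻⁵ s⁻¹
Pressure gradient: |∂P/∂n| = 500 Pa / 387000 m = 1.29×10⁻³ Pa/m
Geostrophic speed: V_g = |∂P/∂n|/(fρ) = 1.29×10⁻³/(3.77×10⁻⁵ × 1.06) = 32.3 m/s
Around a low, centrifugal force acts outward with Coriolis, so pressure-gradient force balances both:
(1/ρ)|∂P/∂n| = fV + V²/R  →  V² + fR·V − fR·V_g = 0
With fR = 3.77×10⁻⁵ × 1551×10³ m = 58.5 m/s:
V = [−fR + √((fR)² + 4 fR V_g)]/2 = [−58.5 + √(58.5² + 4×58.5×32.3)]/2 = 23.1 m/s
Subgeostrophic (V < V_g = 32.3 m/s), as expected around a low.
Converting: 23.1 m/s × 1.944 = 45.0 knots

45.0 knots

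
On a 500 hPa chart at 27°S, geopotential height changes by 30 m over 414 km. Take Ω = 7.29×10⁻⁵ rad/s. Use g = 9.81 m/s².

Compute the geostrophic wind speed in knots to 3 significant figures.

Coriolis parameter at 27°S:
f = 2Ω sin φ = 2 × 7.29×10⁻⁵ × sin 27° = 6.62×10⁻⁵ s⁻¹
Height gradient: |∂Z/∂n| = 30 m / 414000 m = 7.25×10⁻⁵
On a pressure surface, geostrophic balance gives V_g = (g/f)|∂Z/∂n|:
V_g = 9.81 × 7.25×10⁻⁵ / 6.62×10⁻⁵ = 10.7 m/s
Converting: 10.7 m/s × 1.944 = 20.9 knots

20.9 knots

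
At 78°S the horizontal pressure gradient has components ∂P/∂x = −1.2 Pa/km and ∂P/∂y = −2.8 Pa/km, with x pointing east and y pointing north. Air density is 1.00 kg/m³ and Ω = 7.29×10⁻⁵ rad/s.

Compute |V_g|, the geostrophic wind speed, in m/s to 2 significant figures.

21 m/s

Coriolis parameter at 78°S:
f = 2Ω sin φ = 2 × 7.29×10⁻⁵ × sin 78° = 1.43×10⁻⁴ s⁻¹
In the Southern Hemisphere f is negative: f = −1.43×10⁻⁴ s⁻¹.
Component geostrophic relations (x east, y north):
u_g = −(1/(fρ)) ∂P/∂y,  v_g = (1/(fρ)) ∂P/∂x
u_g = −(−2.8×10⁻³)/(−1.43×10⁻⁴ × 1.00) = −19.6 m/s;  v_g = (−1.2×10⁻³)/(−1.43×10⁻⁴ × 1.00) = 8.41 m/s
|V_g| = √(u_g² + v_g²) = 21.4 m/s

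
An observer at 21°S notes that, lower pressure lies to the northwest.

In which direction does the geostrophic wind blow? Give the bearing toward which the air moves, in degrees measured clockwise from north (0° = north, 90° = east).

225°

The pressure-gradient force points toward the northwest (bearing 315°).
Geostrophic balance: in the Southern Hemisphere the Coriolis force deflects motion to the left, so the geostrophic wind blows 90° to the left of the pressure-gradient force (low pressure on the right).
Rotating 315° by 90° counterclockwise gives 225° — the wind blows toward the southwest.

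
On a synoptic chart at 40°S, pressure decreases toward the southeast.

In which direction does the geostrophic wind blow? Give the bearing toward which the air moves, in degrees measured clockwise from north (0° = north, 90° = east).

045°

The pressure-gradient force points toward the southeast (bearing 135°).
Geostrophic balance: in the Southern Hemisphere the Coriolis force deflects motion to the left, so the geostrophic wind blows 90° to the left of the pressure-gradient force (low pressure on the right).
Rotating 135° by 90° counterclockwise gives 045° — the wind blows toward the northeast.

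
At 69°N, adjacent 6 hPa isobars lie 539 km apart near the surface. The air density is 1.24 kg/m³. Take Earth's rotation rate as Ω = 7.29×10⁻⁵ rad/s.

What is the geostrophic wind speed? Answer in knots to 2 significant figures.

Coriolis parameter at 69°N:
f = 2Ω sin φ = 2 × 7.29×10⁻⁵ × sin 69° = 1.36×10⁻⁴ s⁻¹
Pressure gradient: |∂P/∂n| = 600 Pa / 539000 m = 1.11×10⁻³ Pa/m
Geostrophic balance (pressure-gradient force = Coriolis force):
V_g = (1/(fρ)) |∂P/∂n| = 1.11×10⁻³ / (1.36×10⁻⁴ × 1.24) = 6.60 m/s
Converting: 6.60 m/s × 1.944 = 13 knots

13 knots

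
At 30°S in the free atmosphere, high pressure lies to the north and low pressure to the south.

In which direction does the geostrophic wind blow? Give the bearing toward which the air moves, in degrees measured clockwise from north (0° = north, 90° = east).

090°

The pressure-gradient force points toward the south (bearing 180°).
Geostrophic balance: in the Southern Hemisphere the Coriolis force deflects motion to the left, so the geostrophic wind blows 90° to the left of the pressure-gradient force (low pressure on the right).
Rotating 180° by 90° counterclockwise gives 090° — the wind blows toward the east.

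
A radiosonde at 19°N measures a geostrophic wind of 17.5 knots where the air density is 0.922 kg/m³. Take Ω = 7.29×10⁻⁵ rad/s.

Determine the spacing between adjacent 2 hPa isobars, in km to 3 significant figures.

Coriolis parameter at 19°N:
f = 2Ω sin φ = 2 × 7.29×10⁻⁵ × sin 19° = 4.75×10⁻⁵ s⁻¹
Wind speed in SI: 17.5 knots = 9.00 m/s
Geostrophic balance rearranged: |∂P/∂n| = f ρ V_g
|∂P/∂n| = 4.75×10⁻⁵ × 0.922 × 9.00 = 3.94×10⁻⁴ Pa/m
Isobar spacing: Δn = ΔP/|∂P/∂n| = 200 Pa / 3.94×10⁻⁴ Pa/m = 507602 m ≈ 508 km

508 km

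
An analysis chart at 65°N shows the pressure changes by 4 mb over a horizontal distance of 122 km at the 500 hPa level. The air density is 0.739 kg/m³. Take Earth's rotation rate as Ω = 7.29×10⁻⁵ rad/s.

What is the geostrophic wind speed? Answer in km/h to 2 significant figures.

Coriolis parameter at 65°N:
f = 2Ω sin φ = 2 × 7.29×10⁻⁵ × sin 65° = 1.32×10⁻⁴ s⁻¹
Pressure gradient: |∂P/∂n| = 400 Pa / 122000 m = 3.28×10⁻³ Pa/m
Geostrophic balance (pressure-gradient force = Coriolis force):
V_g = (1/(fρ)) |∂P/∂n| = 3.28×10⁻³ / (1.32×10⁻⁴ × 0.739) = 33.6 m/s
Converting: 33.6 m/s × 3.6 = 120 km/h

120 km/h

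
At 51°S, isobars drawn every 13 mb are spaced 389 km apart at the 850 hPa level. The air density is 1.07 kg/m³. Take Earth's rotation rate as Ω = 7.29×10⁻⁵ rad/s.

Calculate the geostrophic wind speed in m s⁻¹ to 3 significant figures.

27.6 m s⁻¹

Coriolis parameter at 51°S:
f = 2Ω sin φ = 2 × 7.29×10⁻⁵ × sin 51° = 1.13×10⁻⁴ s⁻¹
Pressure gradient: |∂P/∂n| = 1300 Pa / 389000 m = 3.34×10⁻³ Pa/m
Geostrophic balance (pressure-gradient force = Coriolis force):
V_g = (1/(fρ)) |∂P/∂n| = 3.34×10⁻³ / (1.13×10⁻⁴ × 1.07) = 27.6 m/s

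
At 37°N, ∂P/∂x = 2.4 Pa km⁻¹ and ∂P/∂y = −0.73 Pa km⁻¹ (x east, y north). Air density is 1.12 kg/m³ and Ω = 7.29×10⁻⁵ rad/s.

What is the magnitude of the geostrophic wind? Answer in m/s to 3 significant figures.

25.5 m/s

Coriolis parameter at 37°N:
f = 2Ω sin φ = 2 × 7.29×10⁻⁵ × sin 37° = 8.77×10⁻⁵ s⁻¹
Component geostrophic relations (x east, y north):
u_g = −(1/(fρ)) ∂P/∂y,  v_g = (1/(fρ)) ∂P/∂x
u_g = −(−0.73×10⁻³)/(8.77×10⁻⁵ × 1.12) = 7.43 m/s;  v_g = (2.4×10⁻³)/(8.77×10⁻⁵ × 1.12) = 24.4 m/s
|V_g| = √(u_g² + v_g²) = 25.5 m/s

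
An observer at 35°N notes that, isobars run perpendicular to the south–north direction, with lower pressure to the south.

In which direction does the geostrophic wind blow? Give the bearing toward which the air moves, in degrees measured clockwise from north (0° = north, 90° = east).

270°

The pressure-gradient force points toward the south (bearing 180°).
Geostrophic balance: in the Northern Hemisphere the Coriolis force deflects motion to the right, so the geostrophic wind blows 90° to the right of the pressure-gradient force (low pressure on the left).
Rotating 180° by 90° clockwise gives 270° — the wind blows toward the west.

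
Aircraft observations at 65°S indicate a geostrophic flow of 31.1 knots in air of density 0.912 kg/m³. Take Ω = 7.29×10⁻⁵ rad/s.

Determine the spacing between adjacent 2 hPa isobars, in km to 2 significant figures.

100 km

Coriolis parameter at 65°S:
f = 2Ω sin φ = 2 × 7.29×10⁻⁵ × sin 65° = 1.32×10⁻⁴ s⁻¹
Wind speed in SI: 31.1 knots = 16.0 m/s
Geostrophic balance rearranged: |∂P/∂n| = f ρ V_g
|∂P/∂n| = 1.32×10⁻⁴ × 0.912 × 16.0 = 1.93×10⁻³ Pa/m
Isobar spacing: Δn = ΔP/|∂P/∂n| = 200 Pa / 1.93×10⁻³ Pa/m = 103730 m ≈ 100 km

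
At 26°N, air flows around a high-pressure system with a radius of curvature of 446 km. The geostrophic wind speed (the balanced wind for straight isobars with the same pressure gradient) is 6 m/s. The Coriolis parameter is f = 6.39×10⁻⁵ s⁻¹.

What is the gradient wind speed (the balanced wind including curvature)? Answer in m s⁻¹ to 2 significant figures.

Around a high, pressure-gradient force acts outward with centrifugal, so Coriolis balances both:
fV = (1/ρ)|∂P/∂n| + V²/R  →  V² − fR·V + fR·V_g = 0
With fR = 6.39×10⁻⁵ × 446×10³ m = 28.5 m/s:
V = [fR − √((fR)² − 4 fR V_g)]/2 = [28.5 − √(28.5² − 4×28.5×6)]/2 = 8.59 m/s
Supergeostrophic (V > V_g = 6 m/s), as expected around a high.

8.6 m s⁻¹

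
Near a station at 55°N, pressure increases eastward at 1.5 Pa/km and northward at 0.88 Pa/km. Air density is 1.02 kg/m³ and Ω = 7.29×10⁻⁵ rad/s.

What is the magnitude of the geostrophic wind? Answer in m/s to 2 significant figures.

14 m/s

Coriolis parameter at 55°N:
f = 2Ω sin φ = 2 × 7.29×10⁻⁵ × sin 55° = 1.19×10⁻⁴ s⁻¹
Component geostrophic relations (x east, y north):
u_g = −(1/(fρ)) ∂P/∂y,  v_g = (1/(fρ)) ∂P/∂x
u_g = −(0.88×10⁻³)/(1.19×10⁻⁴ × 1.02) = −7.22 m/s;  v_g = (1.5×10⁻³)/(1.19×10⁻⁴ × 1.02) = 12.3 m/s
|V_g| = √(u_g² + v_g²) = 14.3 m/s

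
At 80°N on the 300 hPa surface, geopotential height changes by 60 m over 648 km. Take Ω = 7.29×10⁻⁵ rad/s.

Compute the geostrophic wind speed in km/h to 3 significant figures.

22.8 km/h

Coriolis parameter at 80°N:
f = 2Ω sin φ = 2 × 7.29×10⁻⁵ × sin 80° = 1.44×10⁻⁴ s⁻¹
Height gradient: |∂Z/∂n| = 60 m / 648000 m = 9.26×10⁻⁵
On a pressure surface, geostrophic balance gives V_g = (g/f)|∂Z/∂n|:
V_g = 9.81 × 9.26×10⁻⁵ / 1.44×10⁻⁴ = 6.33 m/s
Converting: 6.33 m/s × 3.6 = 22.8 km/h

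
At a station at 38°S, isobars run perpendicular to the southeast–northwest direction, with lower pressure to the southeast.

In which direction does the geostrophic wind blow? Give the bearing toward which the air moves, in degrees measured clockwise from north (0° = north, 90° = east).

The pressure-gradient force points toward the southeast (bearing 135°).
Geostrophic balance: in the Southern Hemisphere the Coriolis force deflects motion to the left, so the geostrophic wind blows 90° to the left of the pressure-gradient force (low pressure on the right).
Rotating 135° by 90° counterclockwise gives 045° — the wind blows toward the northeast.

045°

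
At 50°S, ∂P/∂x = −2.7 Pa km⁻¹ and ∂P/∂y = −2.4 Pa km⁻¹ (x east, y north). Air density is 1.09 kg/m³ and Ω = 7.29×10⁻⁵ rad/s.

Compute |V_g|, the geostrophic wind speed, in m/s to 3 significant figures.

29.7 m/s

Coriolis parameter at 50°S:
f = 2Ω sin φ = 2 × 7.29×10⁻⁵ × sin 50° = 1.12×10⁻⁴ s⁻¹
In the Southern Hemisphere f is negative: f = −1.12×10⁻⁴ s⁻¹.
Component geostrophic relations (x east, y north):
u_g = −(1/(fρ)) ∂P/∂y,  v_g = (1/(fρ)) ∂P/∂x
u_g = −(−2.4×10⁻³)/(−1.12×10⁻⁴ × 1.09) = −19.7 m/s;  v_g = (−2.7×10⁻³)/(−1.12×10⁻⁴ × 1.09) = 22.2 m/s
|V_g| = √(u_g² + v_g²) = 29.7 m/s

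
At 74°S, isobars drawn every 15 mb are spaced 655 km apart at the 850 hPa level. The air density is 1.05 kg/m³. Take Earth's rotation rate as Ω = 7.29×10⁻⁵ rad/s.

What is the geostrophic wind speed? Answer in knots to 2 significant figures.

30 knots

Coriolis parameter at 74°S:
f = 2Ω sin φ = 2 × 7.29×10⁻⁵ × sin 74° = 1.40×10⁻⁴ s⁻¹
Pressure gradient: |∂P/∂n| = 1500 Pa / 655000 m = 2.29×10⁻³ Pa/m
Geostrophic balance (pressure-gradient force = Coriolis force):
V_g = (1/(fρ)) |∂P/∂n| = 2.29×10⁻³ / (1.40×10⁻⁴ × 1.05) = 15.6 m/s
Converting: 15.6 m/s × 1.944 = 30 knots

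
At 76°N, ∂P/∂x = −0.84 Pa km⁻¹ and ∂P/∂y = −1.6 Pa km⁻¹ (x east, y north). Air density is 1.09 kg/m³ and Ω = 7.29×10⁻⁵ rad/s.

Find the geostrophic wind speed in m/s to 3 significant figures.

11.7 m/s

Coriolis parameter at 76°N:
f = 2Ω sin φ = 2 × 7.29×10⁻⁵ × sin 76° = 1.41×10⁻⁴ s⁻¹
Component geostrophic relations (x east, y north):
u_g = −(1/(fρ)) ∂P/∂y,  v_g = (1/(fρ)) ∂P/∂x
u_g = −(−1.6×10⁻³)/(1.41×10⁻⁴ × 1.09) = 10.4 m/s;  v_g = (−0.84×10⁻³)/(1.41×10⁻⁴ × 1.09) = −5.45 m/s
|V_g| = √(u_g² + v_g²) = 11.7 m/s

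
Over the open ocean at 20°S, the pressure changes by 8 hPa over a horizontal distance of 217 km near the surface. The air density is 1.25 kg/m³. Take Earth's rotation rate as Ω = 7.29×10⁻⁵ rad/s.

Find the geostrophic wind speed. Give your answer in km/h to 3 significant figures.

Coriolis parameter at 20°S:
f = 2Ω sin φ = 2 × 7.29×10⁻⁵ × sin 20° = 4.99×10⁻⁵ s⁻¹
Pressure gradient: |∂P/∂n| = 800 Pa / 217000 m = 3.69×10⁻³ Pa/m
Geostrophic balance (pressure-gradient force = Coriolis force):
V_g = (1/(fρ)) |∂P/∂n| = 3.69×10⁻³ / (4.99×10⁻⁵ × 1.25) = 59.1 m/s
Converting: 59.1 m/s × 3.6 = 213 km/h

213 km/h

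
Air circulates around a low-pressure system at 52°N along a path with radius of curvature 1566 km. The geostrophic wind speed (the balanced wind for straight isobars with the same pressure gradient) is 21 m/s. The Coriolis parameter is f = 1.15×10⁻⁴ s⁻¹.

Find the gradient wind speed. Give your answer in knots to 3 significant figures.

Around a low, centrifugal force acts outward with Coriolis, so pressure-gradient force balances both:
(1/ρ)|∂P/∂n| = fV + V²/R  →  V² + fR·V − fR·V_g = 0
With fR = 1.15×10⁻⁴ × 1566×10³ m = 180 m/s:
V = [−fR + √((fR)² + 4 fR V_g)]/2 = [−180 + √(180² + 4×180×21)]/2 = 19 m/s
Subgeostrophic (V < V_g = 21 m/s), as expected around a low.
Converting: 19 m/s × 1.944 = 36.9 knots

36.9 knots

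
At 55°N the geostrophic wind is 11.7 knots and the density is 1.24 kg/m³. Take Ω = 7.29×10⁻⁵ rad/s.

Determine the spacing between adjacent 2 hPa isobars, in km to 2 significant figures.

Coriolis parameter at 55°N:
f = 2Ω sin φ = 2 × 7.29×10⁻⁵ × sin 55° = 1.19×10⁻⁴ s⁻¹
Wind speed in SI: 11.7 knots = 6.02 m/s
Geostrophic balance rearranged: |∂P/∂n| = f ρ V_g
|∂P/∂n| = 1.19×10⁻⁴ × 1.24 × 6.02 = 8.91×10⁻⁴ Pa/m
Isobar spacing: Δn = ΔP/|∂P/∂n| = 200 Pa / 8.91×10⁻⁴ Pa/m = 224369 m ≈ 220 km

220 km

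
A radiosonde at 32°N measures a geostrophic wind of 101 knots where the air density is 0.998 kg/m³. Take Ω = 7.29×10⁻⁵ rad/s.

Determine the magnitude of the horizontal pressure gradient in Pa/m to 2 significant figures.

Coriolis parameter at 32°N:
f = 2Ω sin φ = 2 × 7.29×10⁻⁵ × sin 32° = 7.73×10⁻⁵ s⁻¹
Wind speed in SI: 101 knots = 52.0 m/s
Geostrophic balance rearranged: |∂P/∂n| = f ρ V_g
|∂P/∂n| = 7.73×10⁻⁵ × 0.998 × 52.0 = 4.01×10⁻³ Pa/m

4.0×10⁻³ Pa/m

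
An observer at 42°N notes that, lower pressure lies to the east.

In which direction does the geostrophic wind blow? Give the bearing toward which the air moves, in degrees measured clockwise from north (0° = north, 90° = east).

180°

The pressure-gradient force points toward the east (bearing 090°).
Geostrophic balance: in the Northern Hemisphere the Coriolis force deflects motion to the right, so the geostrophic wind blows 90° to the right of the pressure-gradient force (low pressure on the left).
Rotating 090° by 90° clockwise gives 180° — the wind blows toward the south.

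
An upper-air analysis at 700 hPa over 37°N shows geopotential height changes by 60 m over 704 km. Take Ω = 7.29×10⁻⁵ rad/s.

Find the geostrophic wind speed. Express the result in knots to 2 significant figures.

Coriolis parameter at 37°N:
f = 2Ω sin φ = 2 × 7.29×10⁻⁵ × sin 37° = 8.77×10⁻⁵ s⁻¹
Height gradient: |∂Z/∂n| = 60 m / 704000 m = 8.52×10⁻⁵
On a pressure surface, geostrophic balance gives V_g = (g/f)|∂Z/∂n|:
V_g = 9.81 × 8.52×10⁻⁵ / 8.77×10⁻⁵ = 9.53 m/s
Converting: 9.53 m/s × 1.944 = 19 knots

19 knots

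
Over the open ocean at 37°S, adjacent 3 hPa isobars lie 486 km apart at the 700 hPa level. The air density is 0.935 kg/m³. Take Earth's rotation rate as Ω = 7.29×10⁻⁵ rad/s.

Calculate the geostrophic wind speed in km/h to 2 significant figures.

Coriolis parameter at 37°S:
f = 2Ω sin φ = 2 × 7.29×10⁻⁵ × sin 37° = 8.77×10⁻⁵ s⁻¹
Pressure gradient: |∂P/∂n| = 300 Pa / 486000 m = 6.17×10⁻⁴ Pa/m
Geostrophic balance (pressure-gradient force = Coriolis force):
V_g = (1/(fρ)) |∂P/∂n| = 6.17×10⁻⁴ / (8.77×10⁻⁵ × 0.935) = 7.52 m/s
Converting: 7.52 m/s × 3.6 = 27 km/h

27 km/h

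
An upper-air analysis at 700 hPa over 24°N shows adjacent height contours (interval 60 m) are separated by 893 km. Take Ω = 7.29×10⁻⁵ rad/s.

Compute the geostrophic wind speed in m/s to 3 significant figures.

Coriolis parameter at 24°N:
f = 2Ω sin φ = 2 × 7.29×10⁻⁵ × sin 24° = 5.93×10⁻⁵ s⁻¹
Height gradient: |∂Z/∂n| = 60 m / 893000 m = 6.72×10⁻⁵
On a pressure surface, geostrophic balance gives V_g = (g/f)|∂Z/∂n|:
V_g = 9.81 × 6.72×10⁻⁵ / 5.93×10⁻⁵ = 11.1 m/s

11.1 m/s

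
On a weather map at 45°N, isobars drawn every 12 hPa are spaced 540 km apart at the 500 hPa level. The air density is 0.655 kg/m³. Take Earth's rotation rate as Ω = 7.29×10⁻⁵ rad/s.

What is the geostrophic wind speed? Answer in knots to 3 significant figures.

Coriolis parameter at 45°N:
f = 2Ω sin φ = 2 × 7.29×10⁻⁵ × sin 45° = 1.03×10⁻⁴ s⁻¹
Pressure gradient: |∂P/∂n| = 1200 Pa / 540000 m = 2.22×10⁻³ Pa/m
Geostrophic balance (pressure-gradient force = Coriolis force):
V_g = (1/(fρ)) |∂P/∂n| = 2.22×10⁻³ / (1.03×10⁻⁴ × 0.655) = 32.9 m/s
Converting: 32.9 m/s × 1.944 = 64.0 knots

64.0 knots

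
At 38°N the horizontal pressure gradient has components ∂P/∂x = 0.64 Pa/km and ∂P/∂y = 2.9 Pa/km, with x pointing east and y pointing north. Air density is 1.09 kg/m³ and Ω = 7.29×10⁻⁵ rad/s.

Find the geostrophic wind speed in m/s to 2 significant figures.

Coriolis parameter at 38°N:
f = 2Ω sin φ = 2 × 7.29×10⁻⁵ × sin 38° = 8.98×10⁻⁵ s⁻¹
Component geostrophic relations (x east, y north):
u_g = −(1/(fρ)) ∂P/∂y,  v_g = (1/(fρ)) ∂P/∂x
u_g = −(2.9×10⁻³)/(8.98×10⁻⁵ × 1.09) = −29.6 m/s;  v_g = (0.64×10⁻³)/(8.98×10⁻⁵ × 1.09) = 6.54 m/s
|V_g| = √(u_g² + v_g²) = 30.4 m/s

30 m/s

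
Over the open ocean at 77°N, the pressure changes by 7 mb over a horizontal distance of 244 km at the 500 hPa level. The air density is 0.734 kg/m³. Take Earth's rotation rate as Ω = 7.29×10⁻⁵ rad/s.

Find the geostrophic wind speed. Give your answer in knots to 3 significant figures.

53.5 knots

Coriolis parameter at 77°N:
f = 2Ω sin φ = 2 × 7.29×10⁻⁵ × sin 77° = 1.42×10⁻⁴ s⁻¹
Pressure gradient: |∂P/∂n| = 700 Pa / 244000 m = 2.87×10⁻³ Pa/m
Geostrophic balance (pressure-gradient force = Coriolis force):
V_g = (1/(fρ)) |∂P/∂n| = 2.87×10⁻³ / (1.42×10⁻⁴ × 0.734) = 27.5 m/s
Converting: 27.5 m/s × 1.944 = 53.5 knots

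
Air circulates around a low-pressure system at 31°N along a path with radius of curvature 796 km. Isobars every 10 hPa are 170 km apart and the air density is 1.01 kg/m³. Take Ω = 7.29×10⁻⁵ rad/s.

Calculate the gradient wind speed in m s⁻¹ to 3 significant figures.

Coriolis parameter at 31°N:
f = 2Ω sin φ = 2 × 7.29×10⁻⁵ × sin 31° = 7.51×10⁻⁵ s⁻¹
Pressure gradient: |∂P/∂n| = 1000 Pa / 170000 m = 5.88×10⁻³ Pa/m
Geostrophic speed: V_g = |∂P/∂n|/(fρ) = 5.88×10⁻³/(7.51×10⁻⁵ × 1.01) = 77.6 m/s
Around a low, centrifugal force acts outward with Coriolis, so pressure-gradient force balances both:
(1/ρ)|∂P/∂n| = fV + V²/R  →  V² + fR·V − fR·V_g = 0
With fR = 7.51×10⁻⁵ × 796×10³ m = 59.8 m/s:
V = [−fR + √((fR)² + 4 fR V_g)]/2 = [−59.8 + √(59.8² + 4×59.8×77.6)]/2 = 44.5 m/s
Subgeostrophic (V < V_g = 77.6 m/s), as expected around a low.

44.5 m s⁻¹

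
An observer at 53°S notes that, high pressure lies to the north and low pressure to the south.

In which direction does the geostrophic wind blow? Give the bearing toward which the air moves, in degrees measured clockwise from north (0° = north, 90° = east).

090°

The pressure-gradient force points toward the south (bearing 180°).
Geostrophic balance: in the Southern Hemisphere the Coriolis force deflects motion to the left, so the geostrophic wind blows 90° to the left of the pressure-gradient force (low pressure on the right).
Rotating 180° by 90° counterclockwise gives 090° — the wind blows toward the east.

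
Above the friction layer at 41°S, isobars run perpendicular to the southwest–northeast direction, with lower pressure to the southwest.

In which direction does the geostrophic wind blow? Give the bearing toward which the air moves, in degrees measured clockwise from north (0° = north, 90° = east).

The pressure-gradient force points toward the southwest (bearing 225°).
Geostrophic balance: in the Southern Hemisphere the Coriolis force deflects motion to the left, so the geostrophic wind blows 90° to the left of the pressure-gradient force (low pressure on the right).
Rotating 225° by 90° counterclockwise gives 135° — the wind blows toward the southeast.

135°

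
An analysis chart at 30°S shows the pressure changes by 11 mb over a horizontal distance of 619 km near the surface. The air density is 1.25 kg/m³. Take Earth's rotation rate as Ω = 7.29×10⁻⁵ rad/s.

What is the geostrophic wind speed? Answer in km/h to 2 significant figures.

Coriolis parameter at 30°S:
f = 2Ω sin φ = 2 × 7.29×10⁻⁵ × sin 30° = 7.29×10⁻⁵ s⁻¹
Pressure gradient: |∂P/∂n| = 1100 Pa / 619000 m = 1.78×10⁻³ Pa/m
Geostrophic balance (pressure-gradient force = Coriolis force):
V_g = (1/(fρ)) |∂P/∂n| = 1.78×10⁻³ / (7.29×10⁻⁵ × 1.25) = 19.5 m/s
Converting: 19.5 m/s × 3.6 = 70 km/h

70 km/h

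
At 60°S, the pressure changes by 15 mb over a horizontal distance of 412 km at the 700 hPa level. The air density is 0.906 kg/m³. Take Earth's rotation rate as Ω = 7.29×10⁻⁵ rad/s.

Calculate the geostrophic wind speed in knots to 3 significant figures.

61.9 knots

Coriolis parameter at 60°S:
f = 2Ω sin φ = 2 × 7.29×10⁻⁵ × sin 60° = 1.26×10⁻⁴ s⁻¹
Pressure gradient: |∂P/∂n| = 1500 Pa / 412000 m = 3.64×10⁻³ Pa/m
Geostrophic balance (pressure-gradient force = Coriolis force):
V_g = (1/(fρ)) |∂P/∂n| = 3.64×10⁻³ / (1.26×10⁻⁴ × 0.906) = 31.8 m/s
Converting: 31.8 m/s × 1.944 = 61.9 knots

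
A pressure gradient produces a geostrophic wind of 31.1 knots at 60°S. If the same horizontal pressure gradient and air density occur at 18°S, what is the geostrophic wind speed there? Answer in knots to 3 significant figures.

87.2 knots

With the same pressure gradient and density, V_g ∝ 1/f ∝ 1/sin φ.
V₂ = V₁ · sin φ₁ / sin φ₂ = 31.1 × sin 60° / sin 18°
V₂ = 31.1 × 0.8660/0.3090 = 87.2 knots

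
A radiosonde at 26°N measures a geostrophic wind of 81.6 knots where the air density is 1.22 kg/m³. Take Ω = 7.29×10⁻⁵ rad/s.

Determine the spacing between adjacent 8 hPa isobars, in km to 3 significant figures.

244 km

Coriolis parameter at 26°N:
f = 2Ω sin φ = 2 × 7.29×10⁻⁵ × sin 26° = 6.39×10⁻⁵ s⁻¹
Wind speed in SI: 81.6 knots = 42.0 m/s
Geostrophic balance rearranged: |∂P/∂n| = f ρ V_g
|∂P/∂n| = 6.39×10⁻⁵ × 1.22 × 42.0 = 3.27×10⁻³ Pa/m
Isobar spacing: Δn = ΔP/|∂P/∂n| = 800 Pa / 3.27×10⁻³ Pa/m = 244401 m ≈ 244 km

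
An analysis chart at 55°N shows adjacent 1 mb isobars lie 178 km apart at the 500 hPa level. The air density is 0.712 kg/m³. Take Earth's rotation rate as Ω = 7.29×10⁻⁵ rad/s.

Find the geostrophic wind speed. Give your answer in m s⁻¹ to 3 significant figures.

Coriolis parameter at 55°N:
f = 2Ω sin φ = 2 × 7.29×10⁻⁵ × sin 55° = 1.19×10⁻⁴ s⁻¹
Pressure gradient: |∂P/∂n| = 100 Pa / 178000 m = 5.62×10⁻⁴ Pa/m
Geostrophic balance (pressure-gradient force = Coriolis force):
V_g = (1/(fρ)) |∂P/∂n| = 5.62×10⁻⁴ / (1.19×10⁻⁴ × 0.712) = 6.61 m/s

6.61 m s⁻¹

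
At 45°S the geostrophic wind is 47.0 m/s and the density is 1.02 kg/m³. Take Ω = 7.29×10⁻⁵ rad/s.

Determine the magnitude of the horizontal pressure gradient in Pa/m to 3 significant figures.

4.94×10⁻³ Pa/m

Coriolis parameter at 45°S:
f = 2Ω sin φ = 2 × 7.29×10⁻⁵ × sin 45° = 1.03×10⁻⁴ s⁻¹
Geostrophic balance rearranged: |∂P/∂n| = f ρ V_g
|∂P/∂n| = 1.03×10⁻⁴ × 1.02 × 47.0 = 4.94×10⁻³ Pa/m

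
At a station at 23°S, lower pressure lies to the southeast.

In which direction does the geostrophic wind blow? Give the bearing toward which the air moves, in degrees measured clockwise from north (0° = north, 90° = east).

045°

The pressure-gradient force points toward the southeast (bearing 135°).
Geostrophic balance: in the Southern Hemisphere the Coriolis force deflects motion to the left, so the geostrophic wind blows 90° to the left of the pressure-gradient force (low pressure on the right).
Rotating 135° by 90° counterclockwise gives 045° — the wind blows toward the northeast.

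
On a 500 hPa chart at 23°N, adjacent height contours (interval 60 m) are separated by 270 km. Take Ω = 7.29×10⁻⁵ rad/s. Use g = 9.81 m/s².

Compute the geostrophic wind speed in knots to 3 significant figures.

74.4 knots

Coriolis parameter at 23°N:
f = 2Ω sin φ = 2 × 7.29×10⁻⁵ × sin 23° = 5.70×10⁻⁵ s⁻¹
Height gradient: |∂Z/∂n| = 60 m / 270000 m = 2.22×10⁻⁴
On a pressure surface, geostrophic balance gives V_g = (g/f)|∂Z/∂n|:
V_g = 9.81 × 2.22×10⁻⁴ / 5.70×10⁻⁵ = 38.3 m/s
Converting: 38.3 m/s × 1.944 = 74.4 knots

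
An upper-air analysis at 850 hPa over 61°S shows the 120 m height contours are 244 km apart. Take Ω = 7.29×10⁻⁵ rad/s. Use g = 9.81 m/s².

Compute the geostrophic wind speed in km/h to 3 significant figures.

Coriolis parameter at 61°S:
f = 2Ω sin φ = 2 × 7.29×10⁻⁵ × sin 61° = 1.28×10⁻⁴ s⁻¹
Height gradient: |∂Z/∂n| = 120 m / 244000 m = 4.92×10⁻⁴
On a pressure surface, geostrophic balance gives V_g = (g/f)|∂Z/∂n|:
V_g = 9.81 × 4.92×10⁻⁴ / 1.28×10⁻⁴ = 37.8 m/s
Converting: 37.8 m/s × 3.6 = 136 km/h

136 km/h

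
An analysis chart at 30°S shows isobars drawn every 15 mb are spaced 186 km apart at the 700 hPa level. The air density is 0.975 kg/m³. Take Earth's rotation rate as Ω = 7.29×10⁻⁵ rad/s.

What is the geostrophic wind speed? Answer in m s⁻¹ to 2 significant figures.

Coriolis parameter at 30°S:
f = 2Ω sin φ = 2 × 7.29×10⁻⁵ × sin 30° = 7.29×10⁻⁵ s⁻¹
Pressure gradient: |∂P/∂n| = 1500 Pa / 186000 m = 8.06×10⁻³ Pa/m
Geostrophic balance (pressure-gradient force = Coriolis force):
V_g = (1/(fρ)) |∂P/∂n| = 8.06×10⁻³ / (7.29×10⁻⁵ × 0.975) = 113 m/s

110 m s⁻¹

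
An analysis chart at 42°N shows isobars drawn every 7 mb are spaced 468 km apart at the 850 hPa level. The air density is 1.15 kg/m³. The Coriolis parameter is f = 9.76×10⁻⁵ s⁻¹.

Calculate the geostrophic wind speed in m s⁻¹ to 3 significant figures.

Pressure gradient: |∂P/∂n| = 700 Pa / 468000 m = 1.50×10⁻³ Pa/m
Geostrophic balance (pressure-gradient force = Coriolis force):
V_g = (1/(fρ)) |∂P/∂n| = 1.50×10⁻³ / (9.76×10⁻⁵ × 1.15) = 13.3 m/s

13.3 m s⁻¹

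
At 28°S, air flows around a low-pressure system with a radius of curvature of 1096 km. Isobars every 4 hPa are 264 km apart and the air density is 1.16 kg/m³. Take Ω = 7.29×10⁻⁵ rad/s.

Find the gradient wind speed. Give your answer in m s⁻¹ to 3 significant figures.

Coriolis parameter at 28°S:
f = 2Ω sin φ = 2 × 7.29×10⁻⁵ × sin 28° = 6.84×10⁻⁵ s⁻¹
Pressure gradient: |∂P/∂n| = 400 Pa / 264000 m = 1.52×10⁻³ Pa/m
Geostrophic speed: V_g = |∂P/∂n|/(fρ) = 1.52×10⁻³/(6.84×10⁻⁵ × 1.16) = 19.1 m/s
Around a low, centrifugal force acts outward with Coriolis, so pressure-gradient force balances both:
(1/ρ)|∂P/∂n| = fV + V²/R  →  V² + fR·V − fR·V_g = 0
With fR = 6.84×10⁻⁵ × 1096×10³ m = 75.0 m/s:
V = [−fR + √((fR)² + 4 fR V_g)]/2 = [−75.0 + √(75.0² + 4×75.0×19.1)]/2 = 15.8 m/s
Subgeostrophic (V < V_g = 19.1 m/s), as expected around a low.

15.8 m s⁻¹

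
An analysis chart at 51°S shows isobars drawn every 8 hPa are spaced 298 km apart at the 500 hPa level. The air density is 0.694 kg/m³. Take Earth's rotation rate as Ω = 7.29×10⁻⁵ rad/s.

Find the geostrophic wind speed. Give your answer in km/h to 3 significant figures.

Coriolis parameter at 51°S:
f = 2Ω sin φ = 2 × 7.29×10⁻⁵ × sin 51° = 1.13×10⁻⁴ s⁻¹
Pressure gradient: |∂P/∂n| = 800 Pa / 298000 m = 2.68×10⁻³ Pa/m
Geostrophic balance (pressure-gradient force = Coriolis force):
V_g = (1/(fρ)) |∂P/∂n| = 2.68×10⁻³ / (1.13×10⁻⁴ × 0.694) = 34.1 m/s
Converting: 34.1 m/s × 3.6 = 123 km/h

123 km/h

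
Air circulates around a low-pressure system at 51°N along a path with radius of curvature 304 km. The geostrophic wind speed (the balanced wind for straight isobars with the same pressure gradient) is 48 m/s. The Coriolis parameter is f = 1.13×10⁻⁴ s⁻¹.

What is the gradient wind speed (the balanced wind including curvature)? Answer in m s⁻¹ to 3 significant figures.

Around a low, centrifugal force acts outward with Coriolis, so pressure-gradient force balances both:
(1/ρ)|∂P/∂n| = fV + V²/R  →  V² + fR·V − fR·V_g = 0
With fR = 1.13×10⁻⁴ × 304×10³ m = 34.4 m/s:
V = [−fR + √((fR)² + 4 fR V_g)]/2 = [−34.4 + √(34.4² + 4×34.4×48)]/2 = 26.9 m/s
Subgeostrophic (V < V_g = 48 m/s), as expected around a low.

26.9 m s⁻¹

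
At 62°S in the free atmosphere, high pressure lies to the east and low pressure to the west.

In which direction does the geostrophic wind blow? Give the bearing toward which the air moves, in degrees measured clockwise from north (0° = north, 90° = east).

The pressure-gradient force points toward the west (bearing 270°).
Geostrophic balance: in the Southern Hemisphere the Coriolis force deflects motion to the left, so the geostrophic wind blows 90° to the left of the pressure-gradient force (low pressure on the right).
Rotating 270° by 90° counterclockwise gives 180° — the wind blows toward the south.

180°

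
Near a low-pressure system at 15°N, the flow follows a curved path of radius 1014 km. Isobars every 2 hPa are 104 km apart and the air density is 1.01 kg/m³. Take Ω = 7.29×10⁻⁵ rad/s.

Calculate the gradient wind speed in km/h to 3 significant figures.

Coriolis parameter at 15°N:
f = 2Ω sin φ = 2 × 7.29×10⁻⁵ × sin 15° = 3.77×10⁻⁵ s⁻¹
Pressure gradient: |∂P/∂n| = 200 Pa / 104000 m = 1.92×10⁻³ Pa/m
Geostrophic speed: V_g = |∂P/∂n|/(fρ) = 1.92×10⁻³/(3.77×10⁻⁵ × 1.01) = 50.5 m/s
Around a low, centrifugal force acts outward with Coriolis, so pressure-gradient force balances both:
(1/ρ)|∂P/∂n| = fV + V²/R  →  V² + fR·V − fR·V_g = 0
With fR = 3.77×10⁻⁵ × 1014×10³ m = 38.3 m/s:
V = [−fR + √((fR)² + 4 fR V_g)]/2 = [−38.3 + √(38.3² + 4×38.3×50.5)]/2 = 28.8 m/s
Subgeostrophic (V < V_g = 50.5 m/s), as expected around a low.
Converting: 28.8 m/s × 3.6 = 104 km/h

104 km/h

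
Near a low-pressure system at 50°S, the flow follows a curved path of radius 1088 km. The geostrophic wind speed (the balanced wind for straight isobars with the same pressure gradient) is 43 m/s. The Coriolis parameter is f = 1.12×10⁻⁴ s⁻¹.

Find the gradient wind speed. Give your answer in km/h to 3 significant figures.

121 km/h

Around a low, centrifugal force acts outward with Coriolis, so pressure-gradient force balances both:
(1/ρ)|∂P/∂n| = fV + V²/R  →  V² + fR·V − fR·V_g = 0
With fR = 1.12×10⁻⁴ × 1088×10³ m = 122 m/s:
V = [−fR + √((fR)² + 4 fR V_g)]/2 = [−122 + √(122² + 4×122×43)]/2 = 33.7 m/s
Subgeostrophic (V < V_g = 43 m/s), as expected around a low.
Converting: 33.7 m/s × 3.6 = 121 km/h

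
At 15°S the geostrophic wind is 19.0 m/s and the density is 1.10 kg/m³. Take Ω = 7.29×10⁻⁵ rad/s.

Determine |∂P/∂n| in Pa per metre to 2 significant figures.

Coriolis parameter at 15°S:
f = 2Ω sin φ = 2 × 7.29×10⁻⁵ × sin 15° = 3.77×10⁻⁵ s⁻¹
Geostrophic balance rearranged: |∂P/∂n| = f ρ V_g
|∂P/∂n| = 3.77×10⁻⁵ × 1.10 × 19.0 = 7.89×10⁻⁴ Pa/m

7.9×10⁻⁴ Pa/m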